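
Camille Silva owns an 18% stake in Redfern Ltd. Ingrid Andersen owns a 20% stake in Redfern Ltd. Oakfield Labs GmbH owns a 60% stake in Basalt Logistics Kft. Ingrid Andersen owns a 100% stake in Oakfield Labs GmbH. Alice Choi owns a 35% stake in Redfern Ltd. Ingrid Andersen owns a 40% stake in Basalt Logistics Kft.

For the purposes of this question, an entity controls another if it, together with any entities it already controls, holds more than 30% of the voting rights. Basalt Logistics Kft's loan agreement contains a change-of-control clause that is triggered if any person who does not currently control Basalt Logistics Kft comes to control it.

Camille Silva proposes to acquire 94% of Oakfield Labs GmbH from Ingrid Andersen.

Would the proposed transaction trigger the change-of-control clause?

The purchase adds only to Camille's holdings (Ingrid's stake shrinks), so Camille is the only person who could newly come to control Basalt.
Camille's largest direct stake is 18% in Redfern, which does not meet the threshold, so Camille controls no company.
Neither Camille nor any entity Camille controls holds any voting interest in Basalt.
So before the transaction, Camille does not control Basalt.
After the purchase, Camille holds 94% of Oakfield directly, and Ingrid's stake falls to 6%.
Camille holds 94% of Oakfield, so Camille controls Oakfield.
Oakfield holds 60% of Basalt, so Camille controls Basalt.
Camille did not control Basalt before and does after, so the clause is triggered.

Yes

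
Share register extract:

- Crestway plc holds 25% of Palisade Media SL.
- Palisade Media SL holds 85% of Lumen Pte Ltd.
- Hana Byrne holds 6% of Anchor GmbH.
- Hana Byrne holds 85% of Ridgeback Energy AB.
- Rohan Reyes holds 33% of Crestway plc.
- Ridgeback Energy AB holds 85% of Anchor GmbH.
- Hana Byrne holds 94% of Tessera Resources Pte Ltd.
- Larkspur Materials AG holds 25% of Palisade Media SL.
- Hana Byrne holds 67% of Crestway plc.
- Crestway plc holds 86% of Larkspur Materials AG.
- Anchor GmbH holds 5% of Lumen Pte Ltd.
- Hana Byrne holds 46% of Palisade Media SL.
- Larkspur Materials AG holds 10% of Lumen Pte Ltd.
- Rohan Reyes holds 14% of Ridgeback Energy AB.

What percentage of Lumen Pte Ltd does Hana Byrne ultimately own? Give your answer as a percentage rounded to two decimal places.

Hana reaches Lumen along 6 paths.
Via Anchor: 6% × 5% = 0.3%.
Via Ridgeback → Anchor: 85% × 85% × 5% = 3.6125%.
Via Crestway → Larkspur: 67% × 86% × 10% = 5.762%.
Via Crestway → Larkspur → Palisade: 67% × 86% × 25% × 85% = 12.24425%.
Via Palisade: 46% × 85% = 39.1%.
Via Crestway → Palisade: 67% × 25% × 85% = 14.2375%.
Total: 0.3% + 3.6125% + 5.762% + 12.24425% + 39.1% + 14.2375% = 75.25625%.
Rounded: 75.26%.

75.26%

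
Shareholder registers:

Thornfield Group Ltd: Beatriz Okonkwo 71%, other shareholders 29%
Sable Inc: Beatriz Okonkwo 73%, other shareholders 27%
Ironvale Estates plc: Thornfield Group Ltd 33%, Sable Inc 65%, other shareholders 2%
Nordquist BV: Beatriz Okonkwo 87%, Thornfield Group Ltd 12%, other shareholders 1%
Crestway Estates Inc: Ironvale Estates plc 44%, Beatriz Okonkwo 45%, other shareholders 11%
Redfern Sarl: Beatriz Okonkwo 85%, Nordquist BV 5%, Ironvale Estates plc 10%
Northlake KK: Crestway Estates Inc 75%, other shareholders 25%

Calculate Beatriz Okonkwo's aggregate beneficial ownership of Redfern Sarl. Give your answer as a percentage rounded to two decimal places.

96.86%

Beatriz reaches Redfern along 5 paths.
Direct stake: 85% = 85%.
Via Nordquist: 87% × 5% = 4.35%.
Via Thornfield → Nordquist: 71% × 12% × 5% = 0.426%.
Via Thornfield → Ironvale: 71% × 33% × 10% = 2.343%.
Via Sable → Ironvale: 73% × 65% × 10% = 4.745%.
Total: 85% + 4.35% + 0.426% + 2.343% + 4.745% = 96.864%.
Rounded: 96.86%.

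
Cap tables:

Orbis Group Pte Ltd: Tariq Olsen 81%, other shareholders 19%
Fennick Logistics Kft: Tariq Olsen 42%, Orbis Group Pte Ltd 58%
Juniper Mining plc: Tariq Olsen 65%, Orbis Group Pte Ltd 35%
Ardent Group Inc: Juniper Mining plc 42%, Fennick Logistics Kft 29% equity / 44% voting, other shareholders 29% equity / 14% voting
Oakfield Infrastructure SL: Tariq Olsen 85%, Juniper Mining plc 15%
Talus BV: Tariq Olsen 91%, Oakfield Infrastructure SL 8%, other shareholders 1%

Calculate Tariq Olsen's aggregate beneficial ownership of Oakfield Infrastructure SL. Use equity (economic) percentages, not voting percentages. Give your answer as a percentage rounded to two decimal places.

Tariq reaches Oakfield along 3 paths.
Direct stake: 85% = 85%.
Via Juniper: 65% × 15% = 9.75%.
Via Orbis → Juniper: 81% × 35% × 15% = 4.2525%.
Total: 85% + 9.75% + 4.2525% = 99.0025%.
Rounded: 99.00%.

99.00%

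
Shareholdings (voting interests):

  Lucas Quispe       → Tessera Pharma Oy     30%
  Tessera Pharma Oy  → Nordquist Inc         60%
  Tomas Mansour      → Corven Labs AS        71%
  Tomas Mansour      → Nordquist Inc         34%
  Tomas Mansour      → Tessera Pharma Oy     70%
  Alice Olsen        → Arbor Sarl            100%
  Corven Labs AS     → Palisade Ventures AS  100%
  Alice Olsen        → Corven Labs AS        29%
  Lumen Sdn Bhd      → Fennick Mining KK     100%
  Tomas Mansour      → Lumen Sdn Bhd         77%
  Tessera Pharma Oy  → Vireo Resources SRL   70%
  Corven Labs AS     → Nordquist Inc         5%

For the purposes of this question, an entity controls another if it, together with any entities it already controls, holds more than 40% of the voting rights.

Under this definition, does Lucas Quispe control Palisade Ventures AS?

Lucas's largest direct stake is 30% in Tessera, which does not meet the threshold, so Lucas controls no company.
Neither Lucas nor any entity Lucas controls holds any voting interest in Palisade.
So Lucas does not control Palisade.

No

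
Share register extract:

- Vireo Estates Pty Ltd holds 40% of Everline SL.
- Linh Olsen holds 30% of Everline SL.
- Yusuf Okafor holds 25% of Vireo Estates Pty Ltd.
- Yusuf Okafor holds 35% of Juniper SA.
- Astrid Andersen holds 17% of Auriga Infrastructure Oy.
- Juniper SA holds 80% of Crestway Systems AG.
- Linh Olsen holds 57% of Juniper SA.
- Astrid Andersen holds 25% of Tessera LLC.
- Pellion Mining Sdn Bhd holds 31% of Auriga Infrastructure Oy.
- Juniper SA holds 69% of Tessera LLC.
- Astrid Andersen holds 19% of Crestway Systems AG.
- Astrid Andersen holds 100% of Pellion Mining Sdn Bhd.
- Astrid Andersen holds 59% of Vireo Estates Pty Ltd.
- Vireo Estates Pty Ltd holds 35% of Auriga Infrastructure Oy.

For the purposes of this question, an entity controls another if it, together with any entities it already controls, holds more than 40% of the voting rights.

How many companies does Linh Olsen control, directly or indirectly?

3

Linh holds 57% of Juniper, so Linh controls Juniper.
Juniper holds 69% of Tessera, so Linh controls Tessera.
Juniper holds 80% of Crestway, so Linh controls Crestway.
No other company's threshold is met.
Linh controls 3 companies.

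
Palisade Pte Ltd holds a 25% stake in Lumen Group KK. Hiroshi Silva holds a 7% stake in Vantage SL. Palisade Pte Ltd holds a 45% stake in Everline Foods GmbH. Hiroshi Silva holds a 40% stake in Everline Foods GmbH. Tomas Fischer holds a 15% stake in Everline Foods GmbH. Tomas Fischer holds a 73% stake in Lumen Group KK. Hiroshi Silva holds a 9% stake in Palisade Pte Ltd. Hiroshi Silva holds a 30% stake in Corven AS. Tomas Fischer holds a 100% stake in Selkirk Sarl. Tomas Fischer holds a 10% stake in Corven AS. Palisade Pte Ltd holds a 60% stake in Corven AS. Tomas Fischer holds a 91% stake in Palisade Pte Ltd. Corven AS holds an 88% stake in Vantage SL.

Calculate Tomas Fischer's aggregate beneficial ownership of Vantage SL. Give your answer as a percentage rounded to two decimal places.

56.85%

Tomas reaches Vantage along 2 paths.
Via Palisade → Corven: 91% × 60% × 88% = 48.048%.
Via Corven: 10% × 88% = 8.8%.
Total: 48.048% + 8.8% = 56.848%.
Rounded: 56.85%.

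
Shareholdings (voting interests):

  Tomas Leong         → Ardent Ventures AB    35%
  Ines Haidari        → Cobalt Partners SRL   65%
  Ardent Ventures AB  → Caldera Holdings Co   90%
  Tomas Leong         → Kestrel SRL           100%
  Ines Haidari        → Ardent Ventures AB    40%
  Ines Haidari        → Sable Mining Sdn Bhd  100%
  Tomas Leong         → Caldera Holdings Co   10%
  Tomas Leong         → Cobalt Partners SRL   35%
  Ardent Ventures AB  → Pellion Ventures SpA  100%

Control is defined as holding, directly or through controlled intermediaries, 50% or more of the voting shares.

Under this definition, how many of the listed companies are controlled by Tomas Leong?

1

Tomas holds 100% of Kestrel, so Tomas controls Kestrel.
No other company's threshold is met.
Tomas controls 1 company.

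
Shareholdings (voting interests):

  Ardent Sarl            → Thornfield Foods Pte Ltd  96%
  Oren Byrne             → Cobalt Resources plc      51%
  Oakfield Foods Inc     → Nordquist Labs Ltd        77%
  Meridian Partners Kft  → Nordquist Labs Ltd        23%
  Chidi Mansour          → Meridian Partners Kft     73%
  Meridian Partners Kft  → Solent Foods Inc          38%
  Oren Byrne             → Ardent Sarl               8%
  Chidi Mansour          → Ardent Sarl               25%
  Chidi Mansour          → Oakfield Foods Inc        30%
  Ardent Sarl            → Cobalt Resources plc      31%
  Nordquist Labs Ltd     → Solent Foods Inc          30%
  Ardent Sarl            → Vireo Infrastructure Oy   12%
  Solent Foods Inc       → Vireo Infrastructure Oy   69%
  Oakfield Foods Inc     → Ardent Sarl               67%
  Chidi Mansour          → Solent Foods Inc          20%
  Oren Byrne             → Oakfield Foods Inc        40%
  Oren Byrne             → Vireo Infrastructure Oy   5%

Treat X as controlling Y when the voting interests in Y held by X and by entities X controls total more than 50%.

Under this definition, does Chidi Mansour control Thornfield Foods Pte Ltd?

No

Chidi holds 73% of Meridian, so Chidi controls Meridian.
Meridian and Chidi together hold 38% + 20% = 58% of Solent, so Chidi controls Solent.
Solent holds 69% of Vireo, so Chidi controls Vireo.
Neither Chidi nor any entity Chidi controls holds any voting interest in Thornfield.
So Chidi does not control Thornfield.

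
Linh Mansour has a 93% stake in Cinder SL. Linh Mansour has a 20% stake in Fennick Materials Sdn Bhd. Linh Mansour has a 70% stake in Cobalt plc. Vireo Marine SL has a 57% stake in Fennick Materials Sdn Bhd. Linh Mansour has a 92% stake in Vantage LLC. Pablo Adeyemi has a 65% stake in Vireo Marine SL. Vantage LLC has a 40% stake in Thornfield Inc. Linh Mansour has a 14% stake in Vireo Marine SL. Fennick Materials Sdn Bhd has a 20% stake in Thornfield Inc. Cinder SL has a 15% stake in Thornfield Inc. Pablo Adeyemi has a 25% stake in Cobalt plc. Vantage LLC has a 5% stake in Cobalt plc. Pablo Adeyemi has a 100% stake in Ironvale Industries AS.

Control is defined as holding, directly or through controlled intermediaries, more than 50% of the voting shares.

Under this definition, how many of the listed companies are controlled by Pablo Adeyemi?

Pablo holds 65% of Vireo, so Pablo controls Vireo.
Vireo holds 57% of Fennick, so Pablo controls Fennick.
Pablo holds 100% of Ironvale, so Pablo controls Ironvale.
No other company's threshold is met.
Pablo controls 3 companies.

3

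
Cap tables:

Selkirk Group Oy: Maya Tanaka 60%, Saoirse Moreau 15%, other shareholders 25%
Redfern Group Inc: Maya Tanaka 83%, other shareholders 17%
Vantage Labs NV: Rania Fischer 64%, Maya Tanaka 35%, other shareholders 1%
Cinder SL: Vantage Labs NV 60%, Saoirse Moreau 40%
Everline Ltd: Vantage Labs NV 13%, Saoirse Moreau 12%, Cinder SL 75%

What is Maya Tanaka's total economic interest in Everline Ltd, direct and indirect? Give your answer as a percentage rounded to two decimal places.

Maya reaches Everline along 2 paths.
Via Vantage: 35% × 13% = 4.55%.
Via Vantage → Cinder: 35% × 60% × 75% = 15.75%.
Total: 4.55% + 15.75% = 20.3%.
Rounded: 20.30%.

20.30%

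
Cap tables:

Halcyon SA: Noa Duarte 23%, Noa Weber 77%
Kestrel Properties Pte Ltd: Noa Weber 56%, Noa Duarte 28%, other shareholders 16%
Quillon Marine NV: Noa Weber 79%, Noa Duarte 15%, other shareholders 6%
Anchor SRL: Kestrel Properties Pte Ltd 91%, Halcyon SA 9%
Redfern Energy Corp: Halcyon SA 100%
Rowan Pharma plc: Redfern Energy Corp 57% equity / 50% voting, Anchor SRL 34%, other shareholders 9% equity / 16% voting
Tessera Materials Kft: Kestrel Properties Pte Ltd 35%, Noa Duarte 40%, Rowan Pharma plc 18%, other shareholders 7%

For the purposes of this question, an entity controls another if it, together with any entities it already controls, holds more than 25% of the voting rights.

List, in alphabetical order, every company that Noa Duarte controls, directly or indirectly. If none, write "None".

Noa Duarte holds 28% of Kestrel, so Noa Duarte controls Kestrel.
Kestrel holds 91% of Anchor, so Noa Duarte controls Anchor.
Anchor holds 34% of Rowan, so Noa Duarte controls Rowan.
Kestrel and Noa Duarte and Rowan together hold 35% + 40% + 18% = 93% of Tessera, so Noa Duarte controls Tessera.
No other company's threshold is met.

Anchor SRL, Kestrel Properties Pte Ltd, Rowan Pharma plc, Tessera Materials Kft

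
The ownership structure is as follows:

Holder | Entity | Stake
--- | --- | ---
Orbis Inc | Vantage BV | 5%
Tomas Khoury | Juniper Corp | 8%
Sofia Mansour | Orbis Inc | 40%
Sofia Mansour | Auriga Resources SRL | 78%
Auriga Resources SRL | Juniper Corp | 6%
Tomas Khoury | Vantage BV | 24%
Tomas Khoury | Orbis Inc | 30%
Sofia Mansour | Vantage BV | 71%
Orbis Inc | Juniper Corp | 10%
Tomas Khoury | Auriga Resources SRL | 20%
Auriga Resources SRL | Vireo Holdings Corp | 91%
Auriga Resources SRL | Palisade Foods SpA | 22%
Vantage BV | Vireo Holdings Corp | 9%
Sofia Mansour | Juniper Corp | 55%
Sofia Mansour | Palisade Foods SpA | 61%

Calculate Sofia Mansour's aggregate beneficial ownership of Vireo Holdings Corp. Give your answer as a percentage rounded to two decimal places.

Sofia reaches Vireo along 3 paths.
Via Auriga: 78% × 91% = 70.98%.
Via Orbis → Vantage: 40% × 5% × 9% = 0.18%.
Via Vantage: 71% × 9% = 6.39%.
Total: 70.98% + 0.18% + 6.39% = 77.55%.

77.55%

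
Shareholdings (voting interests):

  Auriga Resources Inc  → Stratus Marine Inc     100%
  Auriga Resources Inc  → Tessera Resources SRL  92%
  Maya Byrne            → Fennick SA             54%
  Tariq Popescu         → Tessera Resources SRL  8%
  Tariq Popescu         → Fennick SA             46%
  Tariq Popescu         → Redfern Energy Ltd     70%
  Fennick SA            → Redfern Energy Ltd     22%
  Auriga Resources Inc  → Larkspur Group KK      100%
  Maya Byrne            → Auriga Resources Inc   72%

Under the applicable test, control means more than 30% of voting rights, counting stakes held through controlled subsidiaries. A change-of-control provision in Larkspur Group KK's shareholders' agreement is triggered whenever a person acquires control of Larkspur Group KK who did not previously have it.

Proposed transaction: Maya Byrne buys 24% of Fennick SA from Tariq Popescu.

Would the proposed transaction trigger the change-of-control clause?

No

The purchase adds only to Maya's holdings (Tariq's stake shrinks), so Maya is the only person who could newly come to control Larkspur.
Maya holds 72% of Auriga, so Maya controls Auriga.
Auriga holds 100% of Larkspur, so Maya controls Larkspur.
So Maya already controls Larkspur before the transaction.
After the purchase, Maya's direct stake in Fennick rises to 54% + 24% = 78%, and Tariq's stake falls to 22%.
Maya controlled Larkspur already, so this is not a new person acquiring control; every other person's position is unchanged or reduced.
No new person acquires control, so the clause is not triggered.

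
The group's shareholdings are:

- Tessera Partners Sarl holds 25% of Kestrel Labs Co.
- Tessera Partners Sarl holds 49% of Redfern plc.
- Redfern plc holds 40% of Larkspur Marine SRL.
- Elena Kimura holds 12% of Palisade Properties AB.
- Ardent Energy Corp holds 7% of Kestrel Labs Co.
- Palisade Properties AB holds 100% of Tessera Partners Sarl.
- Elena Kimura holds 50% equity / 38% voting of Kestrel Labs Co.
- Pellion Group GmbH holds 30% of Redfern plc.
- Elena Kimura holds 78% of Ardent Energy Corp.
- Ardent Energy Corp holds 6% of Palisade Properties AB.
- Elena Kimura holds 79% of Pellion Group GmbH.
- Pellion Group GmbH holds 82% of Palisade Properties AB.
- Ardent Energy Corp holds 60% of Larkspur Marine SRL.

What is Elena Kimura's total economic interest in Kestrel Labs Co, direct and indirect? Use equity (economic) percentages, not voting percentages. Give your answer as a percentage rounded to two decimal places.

Elena reaches Kestrel along 5 paths.
Via Ardent: 78% × 7% = 5.46%.
Direct stake: 50% = 50%.
Via Palisade → Tessera: 12% × 100% × 25% = 3%.
Via Pellion → Palisade → Tessera: 79% × 82% × 100% × 25% = 16.195%.
Via Ardent → Palisade → Tessera: 78% × 6% × 100% × 25% = 1.17%.
Total: 5.46% + 50% + 3% + 16.195% + 1.17% = 75.825%.
Rounded: 75.83%.

75.83%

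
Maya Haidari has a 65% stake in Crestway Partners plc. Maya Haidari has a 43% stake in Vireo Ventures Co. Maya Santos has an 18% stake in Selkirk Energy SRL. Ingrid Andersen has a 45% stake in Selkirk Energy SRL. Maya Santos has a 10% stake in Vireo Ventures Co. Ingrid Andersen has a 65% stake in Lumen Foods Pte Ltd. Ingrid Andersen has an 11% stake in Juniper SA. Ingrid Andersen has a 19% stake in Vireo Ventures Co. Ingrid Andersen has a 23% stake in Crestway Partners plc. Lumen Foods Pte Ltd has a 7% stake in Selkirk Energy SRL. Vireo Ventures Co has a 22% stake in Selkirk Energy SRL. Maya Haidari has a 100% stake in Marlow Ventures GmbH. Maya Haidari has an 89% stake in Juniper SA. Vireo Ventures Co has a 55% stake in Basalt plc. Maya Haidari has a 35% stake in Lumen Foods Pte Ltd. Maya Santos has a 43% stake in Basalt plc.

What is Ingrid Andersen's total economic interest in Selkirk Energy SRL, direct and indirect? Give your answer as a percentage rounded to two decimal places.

Ingrid reaches Selkirk along 3 paths.
Via Lumen: 65% × 7% = 4.55%.
Direct stake: 45% = 45%.
Via Vireo: 19% × 22% = 4.18%.
Total: 4.55% + 45% + 4.18% = 53.73%.

53.73%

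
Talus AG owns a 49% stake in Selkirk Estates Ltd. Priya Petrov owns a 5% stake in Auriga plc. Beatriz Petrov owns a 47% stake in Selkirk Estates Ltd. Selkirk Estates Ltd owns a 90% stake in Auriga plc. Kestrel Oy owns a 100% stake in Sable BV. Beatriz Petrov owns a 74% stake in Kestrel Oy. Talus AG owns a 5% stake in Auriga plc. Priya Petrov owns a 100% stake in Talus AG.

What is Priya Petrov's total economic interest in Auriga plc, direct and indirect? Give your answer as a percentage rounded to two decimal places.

54.10%

Priya reaches Auriga along 3 paths.
Via Talus → Selkirk: 100% × 49% × 90% = 44.1%.
Via Talus: 100% × 5% = 5%.
Direct stake: 5% = 5%.
Total: 44.1% + 5% + 5% = 54.1%.
Rounded: 54.10%.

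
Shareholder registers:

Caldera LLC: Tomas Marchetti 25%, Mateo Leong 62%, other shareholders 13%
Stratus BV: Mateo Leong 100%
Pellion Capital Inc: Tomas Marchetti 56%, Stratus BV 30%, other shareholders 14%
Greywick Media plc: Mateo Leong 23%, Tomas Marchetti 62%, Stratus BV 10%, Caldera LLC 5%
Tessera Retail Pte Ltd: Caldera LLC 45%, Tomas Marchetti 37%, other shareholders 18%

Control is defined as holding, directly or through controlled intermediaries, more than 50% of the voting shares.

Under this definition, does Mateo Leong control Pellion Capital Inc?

Mateo holds 62% of Caldera, so Mateo controls Caldera.
Mateo holds 100% of Stratus, so Mateo controls Stratus.
In Pellion, Mateo's side holds only 30%, not > 50%.
So Mateo does not control Pellion.

No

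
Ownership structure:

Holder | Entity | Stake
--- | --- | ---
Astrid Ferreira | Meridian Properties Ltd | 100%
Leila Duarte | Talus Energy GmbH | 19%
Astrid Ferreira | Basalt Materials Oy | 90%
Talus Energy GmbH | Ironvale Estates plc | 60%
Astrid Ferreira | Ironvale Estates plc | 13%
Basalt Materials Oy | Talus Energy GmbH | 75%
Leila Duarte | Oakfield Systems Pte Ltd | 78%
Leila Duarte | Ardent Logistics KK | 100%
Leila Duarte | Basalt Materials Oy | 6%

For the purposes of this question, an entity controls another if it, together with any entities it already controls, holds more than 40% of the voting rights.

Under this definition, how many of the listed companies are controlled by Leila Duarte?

2

Leila holds 78% of Oakfield, so Leila controls Oakfield.
Leila holds 100% of Ardent, so Leila controls Ardent.
No other company's threshold is met.
Leila controls 2 companies.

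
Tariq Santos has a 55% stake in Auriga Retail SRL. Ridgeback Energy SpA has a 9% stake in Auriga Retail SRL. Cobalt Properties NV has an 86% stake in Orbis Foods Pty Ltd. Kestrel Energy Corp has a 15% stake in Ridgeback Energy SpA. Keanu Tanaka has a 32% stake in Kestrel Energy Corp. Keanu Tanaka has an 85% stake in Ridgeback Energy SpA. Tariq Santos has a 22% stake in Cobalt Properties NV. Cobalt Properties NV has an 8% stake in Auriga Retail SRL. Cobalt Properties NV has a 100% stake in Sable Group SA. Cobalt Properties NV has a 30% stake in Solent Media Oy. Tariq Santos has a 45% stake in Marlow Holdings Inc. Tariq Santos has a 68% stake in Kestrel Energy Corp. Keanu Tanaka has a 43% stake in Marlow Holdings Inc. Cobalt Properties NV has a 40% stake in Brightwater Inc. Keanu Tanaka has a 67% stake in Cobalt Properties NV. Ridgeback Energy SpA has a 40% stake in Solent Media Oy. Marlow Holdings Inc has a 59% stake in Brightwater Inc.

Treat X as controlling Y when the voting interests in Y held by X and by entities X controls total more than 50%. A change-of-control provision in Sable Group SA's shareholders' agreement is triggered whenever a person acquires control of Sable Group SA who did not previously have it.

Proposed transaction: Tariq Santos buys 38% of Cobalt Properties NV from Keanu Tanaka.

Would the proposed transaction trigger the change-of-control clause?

The purchase adds only to Tariq's holdings (Keanu's stake shrinks), so Tariq is the only person who could newly come to control Sable.
Tariq holds 68% of Kestrel, so Tariq controls Kestrel.
Tariq holds 55% of Auriga, so Tariq controls Auriga.
Neither Tariq nor any entity Tariq controls holds any voting interest in Sable.
So before the transaction, Tariq does not control Sable.
After the purchase, Tariq's direct stake in Cobalt rises to 22% + 38% = 60%, and Keanu's stake falls to 29%.
Tariq holds 60% of Cobalt, so Tariq controls Cobalt.
Cobalt holds 100% of Sable, so Tariq controls Sable.
Tariq did not control Sable before and does after, so the clause is triggered.

Yes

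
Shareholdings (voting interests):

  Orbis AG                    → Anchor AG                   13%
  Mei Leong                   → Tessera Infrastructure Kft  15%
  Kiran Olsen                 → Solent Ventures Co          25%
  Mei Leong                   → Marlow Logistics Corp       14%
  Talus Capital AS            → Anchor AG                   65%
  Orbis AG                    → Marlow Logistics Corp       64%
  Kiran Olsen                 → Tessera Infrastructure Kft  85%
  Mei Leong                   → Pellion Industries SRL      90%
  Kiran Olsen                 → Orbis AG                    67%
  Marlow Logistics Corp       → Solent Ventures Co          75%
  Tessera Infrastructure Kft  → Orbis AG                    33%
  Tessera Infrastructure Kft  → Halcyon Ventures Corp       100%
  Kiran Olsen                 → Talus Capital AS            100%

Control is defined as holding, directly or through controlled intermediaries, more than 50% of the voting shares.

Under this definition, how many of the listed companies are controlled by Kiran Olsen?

7

Kiran holds 85% of Tessera, so Kiran controls Tessera.
Tessera holds 100% of Halcyon, so Kiran controls Halcyon.
Kiran holds 100% of Talus, so Kiran controls Talus.
Tessera and Kiran together hold 33% + 67% = 100% of Orbis, so Kiran controls Orbis.
Orbis holds 64% of Marlow, so Kiran controls Marlow.
Orbis and Talus together hold 13% + 65% = 78% of Anchor, so Kiran controls Anchor.
Kiran and Marlow together hold 25% + 75% = 100% of Solent, so Kiran controls Solent.
No other company's threshold is met.
Kiran controls 7 companies.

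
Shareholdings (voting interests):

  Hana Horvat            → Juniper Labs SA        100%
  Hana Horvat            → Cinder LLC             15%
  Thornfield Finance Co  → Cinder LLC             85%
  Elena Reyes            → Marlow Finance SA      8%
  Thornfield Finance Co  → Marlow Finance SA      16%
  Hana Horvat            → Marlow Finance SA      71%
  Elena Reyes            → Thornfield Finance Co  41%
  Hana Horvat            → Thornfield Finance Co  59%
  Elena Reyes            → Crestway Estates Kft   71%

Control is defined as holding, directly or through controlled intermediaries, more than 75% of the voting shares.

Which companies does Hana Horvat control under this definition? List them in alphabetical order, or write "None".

Juniper Labs SA

Hana holds 100% of Juniper, so Hana controls Juniper.
No other company's threshold is met.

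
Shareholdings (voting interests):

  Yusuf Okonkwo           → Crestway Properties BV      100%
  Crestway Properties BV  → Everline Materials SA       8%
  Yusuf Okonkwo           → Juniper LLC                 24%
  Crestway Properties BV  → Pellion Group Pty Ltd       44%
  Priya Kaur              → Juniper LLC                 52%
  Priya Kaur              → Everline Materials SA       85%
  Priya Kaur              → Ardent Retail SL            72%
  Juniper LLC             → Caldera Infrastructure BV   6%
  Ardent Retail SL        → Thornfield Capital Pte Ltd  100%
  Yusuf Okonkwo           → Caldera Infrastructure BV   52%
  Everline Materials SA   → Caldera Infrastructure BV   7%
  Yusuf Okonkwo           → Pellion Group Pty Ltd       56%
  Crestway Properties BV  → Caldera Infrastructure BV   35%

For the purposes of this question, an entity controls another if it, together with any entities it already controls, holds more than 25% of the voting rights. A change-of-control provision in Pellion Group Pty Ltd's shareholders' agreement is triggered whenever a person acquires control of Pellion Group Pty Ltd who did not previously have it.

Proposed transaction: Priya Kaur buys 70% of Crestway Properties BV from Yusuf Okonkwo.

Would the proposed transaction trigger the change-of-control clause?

The purchase adds only to Priya's holdings (Yusuf's stake shrinks), so Priya is the only person who could newly come to control Pellion.
Priya holds 52% of Juniper, so Priya controls Juniper.
Priya holds 72% of Ardent, so Priya controls Ardent.
Priya holds 85% of Everline, so Priya controls Everline.
Ardent holds 100% of Thornfield, so Priya controls Thornfield.
Neither Priya nor any entity Priya controls holds any voting interest in Pellion.
So before the transaction, Priya does not control Pellion.
After the purchase, Priya holds 70% of Crestway directly, and Yusuf's stake falls to 30%.
Priya holds 70% of Crestway, so Priya controls Crestway.
Crestway holds 44% of Pellion, so Priya controls Pellion.
Priya did not control Pellion before and does after, so the clause is triggered.

Yes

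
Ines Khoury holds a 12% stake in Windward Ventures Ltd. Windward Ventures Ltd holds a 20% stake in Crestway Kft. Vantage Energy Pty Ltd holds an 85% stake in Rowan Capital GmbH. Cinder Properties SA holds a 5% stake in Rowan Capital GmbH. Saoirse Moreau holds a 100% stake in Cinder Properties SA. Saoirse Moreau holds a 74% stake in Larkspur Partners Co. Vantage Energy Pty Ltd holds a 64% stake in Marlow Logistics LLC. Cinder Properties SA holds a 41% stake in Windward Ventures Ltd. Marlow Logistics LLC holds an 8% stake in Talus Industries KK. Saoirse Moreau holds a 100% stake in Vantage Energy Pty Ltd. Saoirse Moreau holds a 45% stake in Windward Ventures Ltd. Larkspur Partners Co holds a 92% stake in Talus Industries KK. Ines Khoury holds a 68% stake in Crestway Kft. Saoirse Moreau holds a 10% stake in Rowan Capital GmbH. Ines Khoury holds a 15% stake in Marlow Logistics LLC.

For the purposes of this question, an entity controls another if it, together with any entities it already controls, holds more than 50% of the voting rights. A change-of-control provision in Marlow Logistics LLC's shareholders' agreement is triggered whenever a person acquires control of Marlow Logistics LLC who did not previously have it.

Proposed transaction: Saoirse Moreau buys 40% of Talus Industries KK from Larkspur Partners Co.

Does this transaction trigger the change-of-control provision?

The purchase adds only to Saoirse's holdings (Larkspur's stake shrinks), so Saoirse is the only person who could newly come to control Marlow.
Saoirse holds 100% of Vantage, so Saoirse controls Vantage.
Vantage holds 64% of Marlow, so Saoirse controls Marlow.
So Saoirse already controls Marlow before the transaction.
After the purchase, Saoirse holds 40% of Talus directly, and Larkspur's stake falls to 52%.
Saoirse controlled Marlow already, so this is not a new person acquiring control; every other person's position is unchanged or reduced.
No new person acquires control, so the clause is not triggered.

No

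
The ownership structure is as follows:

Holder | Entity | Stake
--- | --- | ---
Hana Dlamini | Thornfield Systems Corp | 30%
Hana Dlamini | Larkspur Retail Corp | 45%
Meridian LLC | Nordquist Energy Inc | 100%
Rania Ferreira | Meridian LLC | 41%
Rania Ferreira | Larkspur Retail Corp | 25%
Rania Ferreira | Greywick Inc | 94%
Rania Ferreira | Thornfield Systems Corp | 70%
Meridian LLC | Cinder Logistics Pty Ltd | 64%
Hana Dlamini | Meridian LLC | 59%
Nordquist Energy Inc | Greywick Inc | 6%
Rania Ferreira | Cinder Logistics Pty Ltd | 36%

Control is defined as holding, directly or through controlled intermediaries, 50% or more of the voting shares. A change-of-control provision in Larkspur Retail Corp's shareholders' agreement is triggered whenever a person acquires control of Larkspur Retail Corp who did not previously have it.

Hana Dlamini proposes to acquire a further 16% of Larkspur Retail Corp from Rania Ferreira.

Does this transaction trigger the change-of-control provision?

Yes

The purchase adds only to Hana's holdings (Rania's stake shrinks), so Hana is the only person who could newly come to control Larkspur.
Hana holds 59% of Meridian, so Hana controls Meridian.
Meridian holds 100% of Nordquist, so Hana controls Nordquist.
Meridian holds 64% of Cinder, so Hana controls Cinder.
In Larkspur, Hana's side holds only 45%, not ≥ 50%.
So before the transaction, Hana does not control Larkspur.
After the purchase, Hana's direct stake in Larkspur rises to 45% + 16% = 61%, and Rania's stake falls to 9%.
Hana holds 61% of Larkspur, so Hana controls Larkspur.
Hana did not control Larkspur before and does after, so the clause is triggered.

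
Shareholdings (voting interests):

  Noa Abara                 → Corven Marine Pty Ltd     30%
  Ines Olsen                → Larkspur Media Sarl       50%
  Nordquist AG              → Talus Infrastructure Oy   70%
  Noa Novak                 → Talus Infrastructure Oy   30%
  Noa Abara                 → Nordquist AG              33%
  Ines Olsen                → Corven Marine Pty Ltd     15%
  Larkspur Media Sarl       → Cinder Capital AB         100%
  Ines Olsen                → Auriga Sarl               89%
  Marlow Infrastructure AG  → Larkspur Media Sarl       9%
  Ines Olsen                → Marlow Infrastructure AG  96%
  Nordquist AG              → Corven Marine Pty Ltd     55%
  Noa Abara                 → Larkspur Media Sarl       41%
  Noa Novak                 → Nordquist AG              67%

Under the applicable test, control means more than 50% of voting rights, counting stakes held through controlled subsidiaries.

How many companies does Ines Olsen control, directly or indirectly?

4

Ines holds 89% of Auriga, so Ines controls Auriga.
Ines holds 96% of Marlow, so Ines controls Marlow.
Marlow and Ines together hold 9% + 50% = 59% of Larkspur, so Ines controls Larkspur.
Larkspur holds 100% of Cinder, so Ines controls Cinder.
No other company's threshold is met.
Ines controls 4 companies.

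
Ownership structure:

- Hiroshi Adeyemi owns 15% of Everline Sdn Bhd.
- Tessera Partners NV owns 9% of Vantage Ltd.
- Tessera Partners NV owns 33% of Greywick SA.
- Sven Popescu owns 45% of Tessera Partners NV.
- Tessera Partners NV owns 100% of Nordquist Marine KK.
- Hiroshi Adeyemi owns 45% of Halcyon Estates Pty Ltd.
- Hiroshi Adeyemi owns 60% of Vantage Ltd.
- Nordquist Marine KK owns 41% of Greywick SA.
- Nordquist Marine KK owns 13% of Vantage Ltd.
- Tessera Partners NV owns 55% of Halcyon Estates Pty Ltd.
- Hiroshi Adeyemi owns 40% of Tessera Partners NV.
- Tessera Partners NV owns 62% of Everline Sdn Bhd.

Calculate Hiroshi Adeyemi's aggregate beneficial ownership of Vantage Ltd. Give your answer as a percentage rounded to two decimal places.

Hiroshi reaches Vantage along 3 paths.
Direct stake: 60% = 60%.
Via Tessera → Nordquist: 40% × 100% × 13% = 5.2%.
Via Tessera: 40% × 9% = 3.6%.
Total: 60% + 5.2% + 3.6% = 68.8%.
Rounded: 68.80%.

68.80%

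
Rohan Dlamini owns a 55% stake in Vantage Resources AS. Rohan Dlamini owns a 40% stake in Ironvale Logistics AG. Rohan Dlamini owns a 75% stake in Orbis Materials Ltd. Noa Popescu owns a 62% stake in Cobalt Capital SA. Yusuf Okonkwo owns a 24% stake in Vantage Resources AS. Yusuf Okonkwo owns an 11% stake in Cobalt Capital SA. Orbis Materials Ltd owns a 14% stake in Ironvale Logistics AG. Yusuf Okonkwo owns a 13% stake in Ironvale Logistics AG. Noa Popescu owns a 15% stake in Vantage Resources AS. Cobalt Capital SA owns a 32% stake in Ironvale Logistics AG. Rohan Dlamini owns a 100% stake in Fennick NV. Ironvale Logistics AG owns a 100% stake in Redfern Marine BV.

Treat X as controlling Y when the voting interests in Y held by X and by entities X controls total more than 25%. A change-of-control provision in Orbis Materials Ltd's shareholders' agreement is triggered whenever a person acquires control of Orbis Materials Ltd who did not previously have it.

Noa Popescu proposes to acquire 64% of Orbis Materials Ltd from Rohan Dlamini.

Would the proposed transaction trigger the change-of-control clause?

The purchase adds only to Noa's holdings (Rohan's stake shrinks), so Noa is the only person who could newly come to control Orbis.
Noa holds 62% of Cobalt, so Noa controls Cobalt.
Cobalt holds 32% of Ironvale, so Noa controls Ironvale.
Ironvale holds 100% of Redfern, so Noa controls Redfern.
Neither Noa nor any entity Noa controls holds any voting interest in Orbis.
So before the transaction, Noa does not control Orbis.
After the purchase, Noa holds 64% of Orbis directly, and Rohan's stake falls to 11%.
Noa holds 64% of Orbis, so Noa controls Orbis.
Noa did not control Orbis before and does after, so the clause is triggered.

Yes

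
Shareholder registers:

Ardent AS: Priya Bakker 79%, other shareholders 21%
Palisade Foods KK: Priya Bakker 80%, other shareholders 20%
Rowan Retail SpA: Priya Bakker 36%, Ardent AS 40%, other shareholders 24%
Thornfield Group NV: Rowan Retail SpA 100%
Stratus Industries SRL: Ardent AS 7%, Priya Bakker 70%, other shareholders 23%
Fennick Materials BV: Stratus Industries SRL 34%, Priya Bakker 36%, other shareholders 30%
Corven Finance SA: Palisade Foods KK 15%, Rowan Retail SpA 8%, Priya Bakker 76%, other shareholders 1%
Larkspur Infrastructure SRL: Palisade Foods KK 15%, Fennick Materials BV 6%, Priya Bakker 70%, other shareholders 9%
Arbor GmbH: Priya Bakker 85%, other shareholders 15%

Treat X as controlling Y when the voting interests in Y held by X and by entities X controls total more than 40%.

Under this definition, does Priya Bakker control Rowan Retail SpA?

Priya holds 79% of Ardent, so Priya controls Ardent.
Priya and Ardent together hold 36% + 40% = 76% of Rowan, so Priya controls Rowan.

Yes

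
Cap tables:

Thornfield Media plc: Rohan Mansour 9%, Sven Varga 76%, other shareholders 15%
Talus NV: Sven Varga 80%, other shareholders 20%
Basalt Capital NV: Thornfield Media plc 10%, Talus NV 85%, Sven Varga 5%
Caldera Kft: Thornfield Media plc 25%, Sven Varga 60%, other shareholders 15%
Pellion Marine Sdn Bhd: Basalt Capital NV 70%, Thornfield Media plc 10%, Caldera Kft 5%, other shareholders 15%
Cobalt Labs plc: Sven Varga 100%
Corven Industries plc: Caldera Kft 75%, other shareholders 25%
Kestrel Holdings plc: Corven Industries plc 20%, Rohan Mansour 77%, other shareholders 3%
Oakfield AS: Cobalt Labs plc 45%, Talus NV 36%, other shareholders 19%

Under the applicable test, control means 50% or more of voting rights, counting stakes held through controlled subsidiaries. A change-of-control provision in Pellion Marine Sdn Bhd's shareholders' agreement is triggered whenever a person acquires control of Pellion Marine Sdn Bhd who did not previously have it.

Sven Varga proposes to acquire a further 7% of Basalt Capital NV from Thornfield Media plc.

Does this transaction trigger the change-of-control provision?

The purchase adds only to Sven's holdings (Thornfield's stake shrinks), so Sven is the only person who could newly come to control Pellion.
Sven holds 80% of Talus, so Sven controls Talus.
Sven holds 76% of Thornfield, so Sven controls Thornfield.
Thornfield and Talus and Sven together hold 10% + 85% + 5% = 100% of Basalt, so Sven controls Basalt.
Thornfield and Sven together hold 25% + 60% = 85% of Caldera, so Sven controls Caldera.
Basalt and Thornfield and Caldera together hold 70% + 10% + 5% = 85% of Pellion, so Sven controls Pellion.
So Sven already controls Pellion before the transaction.
After the purchase, Sven's direct stake in Basalt rises to 5% + 7% = 12%, and Thornfield's stake falls to 3%.
Sven controlled Pellion already, so this is not a new person acquiring control; every other person's position is unchanged or reduced.
No new person acquires control, so the clause is not triggered.

No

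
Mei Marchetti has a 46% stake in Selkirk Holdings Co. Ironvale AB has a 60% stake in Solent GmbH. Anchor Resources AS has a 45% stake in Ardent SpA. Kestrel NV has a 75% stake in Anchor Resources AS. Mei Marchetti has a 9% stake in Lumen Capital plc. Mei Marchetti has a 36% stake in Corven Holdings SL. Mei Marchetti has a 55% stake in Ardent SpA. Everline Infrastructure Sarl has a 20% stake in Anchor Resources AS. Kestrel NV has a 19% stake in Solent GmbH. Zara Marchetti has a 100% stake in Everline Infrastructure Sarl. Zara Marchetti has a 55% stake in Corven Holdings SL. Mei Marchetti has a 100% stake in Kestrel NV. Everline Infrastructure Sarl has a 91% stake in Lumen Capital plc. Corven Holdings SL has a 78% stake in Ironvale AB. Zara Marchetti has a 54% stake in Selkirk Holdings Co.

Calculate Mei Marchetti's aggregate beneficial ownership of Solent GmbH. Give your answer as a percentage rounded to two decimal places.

35.85%

Mei reaches Solent along 2 paths.
Via Corven → Ironvale: 36% × 78% × 60% = 16.848%.
Via Kestrel: 100% × 19% = 19%.
Total: 16.848% + 19% = 35.848%.
Rounded: 35.85%.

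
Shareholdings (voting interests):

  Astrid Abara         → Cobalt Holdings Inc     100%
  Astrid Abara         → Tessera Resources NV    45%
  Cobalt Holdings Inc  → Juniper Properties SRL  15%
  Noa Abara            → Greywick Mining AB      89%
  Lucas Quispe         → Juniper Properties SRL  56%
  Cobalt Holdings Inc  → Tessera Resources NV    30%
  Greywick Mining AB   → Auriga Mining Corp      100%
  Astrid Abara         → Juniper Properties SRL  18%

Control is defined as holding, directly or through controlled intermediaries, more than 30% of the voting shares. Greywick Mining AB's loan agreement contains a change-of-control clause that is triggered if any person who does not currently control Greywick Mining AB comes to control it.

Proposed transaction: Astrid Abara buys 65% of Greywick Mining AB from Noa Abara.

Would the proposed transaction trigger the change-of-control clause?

The purchase adds only to Astrid's holdings (Noa's stake shrinks), so Astrid is the only person who could newly come to control Greywick.
Astrid holds 100% of Cobalt, so Astrid controls Cobalt.
Astrid and Cobalt together hold 45% + 30% = 75% of Tessera, so Astrid controls Tessera.
Astrid and Cobalt together hold 18% + 15% = 33% of Juniper, so Astrid controls Juniper.
Neither Astrid nor any entity Astrid controls holds any voting interest in Greywick.
So before the transaction, Astrid does not control Greywick.
After the purchase, Astrid holds 65% of Greywick directly, and Noa's stake falls to 24%.
Astrid holds 65% of Greywick, so Astrid controls Greywick.
Astrid did not control Greywick before and does after, so the clause is triggered.

Yes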